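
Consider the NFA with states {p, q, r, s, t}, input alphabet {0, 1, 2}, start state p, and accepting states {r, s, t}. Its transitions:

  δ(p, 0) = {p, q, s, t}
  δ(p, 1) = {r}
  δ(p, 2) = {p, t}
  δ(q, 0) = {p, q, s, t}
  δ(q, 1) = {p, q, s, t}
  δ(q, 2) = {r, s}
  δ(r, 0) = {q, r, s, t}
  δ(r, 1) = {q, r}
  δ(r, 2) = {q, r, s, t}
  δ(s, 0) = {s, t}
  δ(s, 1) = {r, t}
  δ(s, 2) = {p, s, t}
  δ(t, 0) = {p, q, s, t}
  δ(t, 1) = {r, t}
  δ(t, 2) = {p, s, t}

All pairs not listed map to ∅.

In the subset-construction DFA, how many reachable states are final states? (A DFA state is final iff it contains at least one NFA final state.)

10

Start state of the DFA: {p}.
{p} --0--> {p, q, s, t}  [new]
{p} --1--> {r}  [new]
{p} --2--> {p, t}  [new]
{p, q, s, t} --0--> {p, q, s, t}  [seen]
{p, q, s, t} --1--> {p, q, r, s, t}  [new]
{p, q, s, t} --2--> {p, r, s, t}  [new]
{r} --0--> {q, r, s, t}  [new]
{r} --1--> {q, r}  [new]
{r} --2--> {q, r, s, t}  [seen]
{p, t} --0--> {p, q, s, t}  [seen]
{p, t} --1--> {r, t}  [new]
{p, t} --2--> {p, s, t}  [new]
{p, q, r, s, t} --0--> {p, q, r, s, t}  [seen]
{p, q, r, s, t} --1--> {p, q, r, s, t}  [seen]
{p, q, r, s, t} --2--> {p, q, r, s, t}  [seen]
{p, r, s, t} --0--> {p, q, r, s, t}  [seen]
{p, r, s, t} --1--> {q, r, t}  [new]
{p, r, s, t} --2--> {p, q, r, s, t}  [seen]
{q, r, s, t} --0--> {p, q, r, s, t}  [seen]
{q, r, s, t} --1--> {p, q, r, s, t}  [seen]
{q, r, s, t} --2--> {p, q, r, s, t}  [seen]
{q, r} --0--> {p, q, r, s, t}  [seen]
{q, r} --1--> {p, q, r, s, t}  [seen]
{q, r} --2--> {q, r, s, t}  [seen]
{r, t} --0--> {p, q, r, s, t}  [seen]
{r, t} --1--> {q, r, t}  [seen]
{r, t} --2--> {p, q, r, s, t}  [seen]
{p, s, t} --0--> {p, q, s, t}  [seen]
{p, s, t} --1--> {r, t}  [seen]
{p, s, t} --2--> {p, s, t}  [seen]
{q, r, t} --0--> {p, q, r, s, t}  [seen]
{q, r, t} --1--> {p, q, r, s, t}  [seen]
{q, r, t} --2--> {p, q, r, s, t}  [seen]
Reachable DFA states: {p}, {p, q, s, t}, {r}, {p, t}, {p, q, r, s, t}, {p, r, s, t}, {q, r, s, t}, {q, r}, {r, t}, {p, s, t}, {q, r, t}.
Accepting DFA states (contain an NFA accepting state): {p, q, s, t}, {r}, {p, t}, {p, q, r, s, t}, {p, r, s, t}, {q, r, s, t}, {q, r}, {r, t}, {p, s, t}, {q, r, t}.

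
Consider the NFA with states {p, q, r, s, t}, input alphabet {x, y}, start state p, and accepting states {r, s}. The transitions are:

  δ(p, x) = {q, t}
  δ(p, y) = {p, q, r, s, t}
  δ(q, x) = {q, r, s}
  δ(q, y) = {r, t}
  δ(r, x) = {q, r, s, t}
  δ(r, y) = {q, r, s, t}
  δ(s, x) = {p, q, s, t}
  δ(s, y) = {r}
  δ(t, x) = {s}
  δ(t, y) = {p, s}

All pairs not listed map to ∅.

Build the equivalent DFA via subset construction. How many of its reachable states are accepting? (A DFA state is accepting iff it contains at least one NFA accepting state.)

Start state of the DFA: {p}.
{p} --x--> {q, t}  [new]
{p} --y--> {p, q, r, s, t}  [new]
{q, t} --x--> {q, r, s}  [new]
{q, t} --y--> {p, r, s, t}  [new]
{p, q, r, s, t} --x--> {p, q, r, s, t}  [seen]
{p, q, r, s, t} --y--> {p, q, r, s, t}  [seen]
{q, r, s} --x--> {p, q, r, s, t}  [seen]
{q, r, s} --y--> {q, r, s, t}  [new]
{p, r, s, t} --x--> {p, q, r, s, t}  [seen]
{p, r, s, t} --y--> {p, q, r, s, t}  [seen]
{q, r, s, t} --x--> {p, q, r, s, t}  [seen]
{q, r, s, t} --y--> {p, q, r, s, t}  [seen]
Reachable DFA states: {p}, {q, t}, {p, q, r, s, t}, {q, r, s}, {p, r, s, t}, {q, r, s, t}.
Accepting DFA states (contain an NFA accepting state): {p, q, r, s, t}, {q, r, s}, {p, r, s, t}, {q, r, s, t}.

4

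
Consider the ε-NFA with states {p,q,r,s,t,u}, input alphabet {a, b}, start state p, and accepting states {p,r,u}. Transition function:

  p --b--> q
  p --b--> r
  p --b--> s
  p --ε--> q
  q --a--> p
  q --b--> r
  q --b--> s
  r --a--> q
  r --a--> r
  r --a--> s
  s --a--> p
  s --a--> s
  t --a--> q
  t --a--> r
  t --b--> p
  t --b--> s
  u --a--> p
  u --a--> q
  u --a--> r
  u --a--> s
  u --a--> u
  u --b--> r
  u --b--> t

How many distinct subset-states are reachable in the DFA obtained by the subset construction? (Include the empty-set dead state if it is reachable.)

Start state of the DFA: {p,q} (ε-closure of the NFA start).
{p,q} --a--> {p,q}  [seen]
{p,q} --b--> {q,r,s}  [new]
{q,r,s} --a--> {p,q,r,s}  [new]
{q,r,s} --b--> {r,s}  [new]
{p,q,r,s} --a--> {p,q,r,s}  [seen]
{p,q,r,s} --b--> {q,r,s}  [seen]
{r,s} --a--> {p,q,r,s}  [seen]
{r,s} --b--> ∅  [new]
∅ --a--> ∅  [seen]
∅ --b--> ∅  [seen]
Reachable DFA states: {p,q}, {q,r,s}, {p,q,r,s}, {r,s}, ∅.

5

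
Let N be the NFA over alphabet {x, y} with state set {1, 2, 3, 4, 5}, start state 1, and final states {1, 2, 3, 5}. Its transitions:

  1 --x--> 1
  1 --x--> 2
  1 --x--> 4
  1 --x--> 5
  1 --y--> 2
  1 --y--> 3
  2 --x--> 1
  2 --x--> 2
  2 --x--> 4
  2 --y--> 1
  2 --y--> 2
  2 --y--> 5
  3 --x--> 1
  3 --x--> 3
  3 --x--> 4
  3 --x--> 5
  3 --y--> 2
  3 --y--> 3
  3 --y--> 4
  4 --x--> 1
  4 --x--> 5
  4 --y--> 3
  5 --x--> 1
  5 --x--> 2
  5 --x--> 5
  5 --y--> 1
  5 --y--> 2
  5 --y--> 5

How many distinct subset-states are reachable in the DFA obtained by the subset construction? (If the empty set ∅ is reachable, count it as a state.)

5

Start state of the DFA: {1}.
{1} --x--> {1, 2, 4, 5}  [new]
{1} --y--> {2, 3}  [new]
{1, 2, 4, 5} --x--> {1, 2, 4, 5}  [seen]
{1, 2, 4, 5} --y--> {1, 2, 3, 5}  [new]
{2, 3} --x--> {1, 2, 3, 4, 5}  [new]
{2, 3} --y--> {1, 2, 3, 4, 5}  [seen]
{1, 2, 3, 5} --x--> {1, 2, 3, 4, 5}  [seen]
{1, 2, 3, 5} --y--> {1, 2, 3, 4, 5}  [seen]
{1, 2, 3, 4, 5} --x--> {1, 2, 3, 4, 5}  [seen]
{1, 2, 3, 4, 5} --y--> {1, 2, 3, 4, 5}  [seen]
Reachable DFA states: {1}, {1, 2, 4, 5}, {2, 3}, {1, 2, 3, 5}, {1, 2, 3, 4, 5}.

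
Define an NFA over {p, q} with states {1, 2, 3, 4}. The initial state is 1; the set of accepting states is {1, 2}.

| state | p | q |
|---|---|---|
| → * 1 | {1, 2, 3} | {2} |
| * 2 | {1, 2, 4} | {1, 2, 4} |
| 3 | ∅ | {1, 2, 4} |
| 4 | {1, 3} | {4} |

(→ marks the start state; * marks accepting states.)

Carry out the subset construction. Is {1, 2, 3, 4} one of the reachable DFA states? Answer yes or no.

yes

Start state of the DFA: {1}.
{1} --p--> {1, 2, 3}  [new]
{1} --q--> {2}  [new]
{1, 2, 3} --p--> {1, 2, 3, 4}  [new]
{1, 2, 3} --q--> {1, 2, 4}  [new]
{2} --p--> {1, 2, 4}  [seen]
{2} --q--> {1, 2, 4}  [seen]
{1, 2, 3, 4} --p--> {1, 2, 3, 4}  [seen]
{1, 2, 3, 4} --q--> {1, 2, 4}  [seen]
{1, 2, 4} --p--> {1, 2, 3, 4}  [seen]
{1, 2, 4} --q--> {1, 2, 4}  [seen]
Reachable DFA states: {1}, {1, 2, 3}, {2}, {1, 2, 3, 4}, {1, 2, 4}.
{1, 2, 3, 4} is among them.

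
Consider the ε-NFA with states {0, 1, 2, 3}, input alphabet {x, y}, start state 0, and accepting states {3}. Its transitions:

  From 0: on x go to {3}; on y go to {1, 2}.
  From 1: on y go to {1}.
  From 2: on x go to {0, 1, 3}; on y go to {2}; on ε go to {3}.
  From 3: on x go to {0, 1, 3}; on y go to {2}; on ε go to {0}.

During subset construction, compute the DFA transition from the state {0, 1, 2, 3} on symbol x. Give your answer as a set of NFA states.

{0, 1, 3}

δ(0,x) = {3}; δ(1,x) = ∅; δ(2,x) = {0, 1, 3}; δ(3,x) = {0, 1, 3}.
Union: {0, 1, 3}.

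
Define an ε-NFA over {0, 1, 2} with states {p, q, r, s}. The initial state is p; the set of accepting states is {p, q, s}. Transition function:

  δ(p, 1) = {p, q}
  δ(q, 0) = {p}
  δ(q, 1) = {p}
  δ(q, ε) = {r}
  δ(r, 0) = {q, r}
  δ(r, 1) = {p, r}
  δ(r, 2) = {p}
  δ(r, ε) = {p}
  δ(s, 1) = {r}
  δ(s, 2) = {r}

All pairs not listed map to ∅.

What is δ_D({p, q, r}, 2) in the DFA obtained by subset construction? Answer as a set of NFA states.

δ(p,2) = ∅; δ(q,2) = ∅; δ(r,2) = {p}.
Union: {p}.

{p}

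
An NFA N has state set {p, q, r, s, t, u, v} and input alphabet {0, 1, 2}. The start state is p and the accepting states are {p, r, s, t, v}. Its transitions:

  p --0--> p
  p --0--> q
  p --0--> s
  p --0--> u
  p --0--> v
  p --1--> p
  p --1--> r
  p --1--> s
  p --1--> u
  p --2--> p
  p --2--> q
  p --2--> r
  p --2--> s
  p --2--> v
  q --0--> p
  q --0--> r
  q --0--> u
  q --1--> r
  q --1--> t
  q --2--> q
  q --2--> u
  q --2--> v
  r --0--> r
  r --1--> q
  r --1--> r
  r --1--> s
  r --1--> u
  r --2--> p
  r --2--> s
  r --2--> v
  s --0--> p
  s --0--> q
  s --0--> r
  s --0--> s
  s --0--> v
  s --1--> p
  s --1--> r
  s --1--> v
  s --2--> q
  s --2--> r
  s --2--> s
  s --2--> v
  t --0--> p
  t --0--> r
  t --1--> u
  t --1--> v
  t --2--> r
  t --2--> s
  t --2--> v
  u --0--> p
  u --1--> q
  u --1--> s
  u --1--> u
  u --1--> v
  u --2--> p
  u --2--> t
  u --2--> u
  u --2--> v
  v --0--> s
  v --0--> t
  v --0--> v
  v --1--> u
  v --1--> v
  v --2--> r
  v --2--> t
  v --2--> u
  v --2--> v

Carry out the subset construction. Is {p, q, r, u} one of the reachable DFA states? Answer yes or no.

Start state of the DFA: {p}.
{p} --0--> {p, q, s, u, v}  [new]
{p} --1--> {p, r, s, u}  [new]
{p} --2--> {p, q, r, s, v}  [new]
{p, q, s, u, v} --0--> {p, q, r, s, t, u, v}  [new]
{p, q, s, u, v} --1--> {p, q, r, s, t, u, v}  [seen]
{p, q, s, u, v} --2--> {p, q, r, s, t, u, v}  [seen]
{p, r, s, u} --0--> {p, q, r, s, u, v}  [new]
{p, r, s, u} --1--> {p, q, r, s, u, v}  [seen]
{p, r, s, u} --2--> {p, q, r, s, t, u, v}  [seen]
{p, q, r, s, v} --0--> {p, q, r, s, t, u, v}  [seen]
{p, q, r, s, v} --1--> {p, q, r, s, t, u, v}  [seen]
{p, q, r, s, v} --2--> {p, q, r, s, t, u, v}  [seen]
{p, q, r, s, t, u, v} --0--> {p, q, r, s, t, u, v}  [seen]
{p, q, r, s, t, u, v} --1--> {p, q, r, s, t, u, v}  [seen]
{p, q, r, s, t, u, v} --2--> {p, q, r, s, t, u, v}  [seen]
{p, q, r, s, u, v} --0--> {p, q, r, s, t, u, v}  [seen]
{p, q, r, s, u, v} --1--> {p, q, r, s, t, u, v}  [seen]
{p, q, r, s, u, v} --2--> {p, q, r, s, t, u, v}  [seen]
Reachable DFA states: {p}, {p, q, s, u, v}, {p, r, s, u}, {p, q, r, s, v}, {p, q, r, s, t, u, v}, {p, q, r, s, u, v}.
{p, q, r, u} is not among them.

no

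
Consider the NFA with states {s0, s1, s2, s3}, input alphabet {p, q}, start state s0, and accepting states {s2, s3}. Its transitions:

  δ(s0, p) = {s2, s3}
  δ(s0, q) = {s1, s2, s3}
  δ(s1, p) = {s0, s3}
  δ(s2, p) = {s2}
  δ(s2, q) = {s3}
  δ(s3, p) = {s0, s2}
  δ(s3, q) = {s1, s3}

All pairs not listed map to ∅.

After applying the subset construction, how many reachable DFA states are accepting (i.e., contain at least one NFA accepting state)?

5

Start state of the DFA: {s0}.
{s0} --p--> {s2, s3}  [new]
{s0} --q--> {s1, s2, s3}  [new]
{s2, s3} --p--> {s0, s2}  [new]
{s2, s3} --q--> {s1, s3}  [new]
{s1, s2, s3} --p--> {s0, s2, s3}  [new]
{s1, s2, s3} --q--> {s1, s3}  [seen]
{s0, s2} --p--> {s2, s3}  [seen]
{s0, s2} --q--> {s1, s2, s3}  [seen]
{s1, s3} --p--> {s0, s2, s3}  [seen]
{s1, s3} --q--> {s1, s3}  [seen]
{s0, s2, s3} --p--> {s0, s2, s3}  [seen]
{s0, s2, s3} --q--> {s1, s2, s3}  [seen]
Reachable DFA states: {s0}, {s2, s3}, {s1, s2, s3}, {s0, s2}, {s1, s3}, {s0, s2, s3}.
Accepting DFA states (contain an NFA accepting state): {s2, s3}, {s1, s2, s3}, {s0, s2}, {s1, s3}, {s0, s2, s3}.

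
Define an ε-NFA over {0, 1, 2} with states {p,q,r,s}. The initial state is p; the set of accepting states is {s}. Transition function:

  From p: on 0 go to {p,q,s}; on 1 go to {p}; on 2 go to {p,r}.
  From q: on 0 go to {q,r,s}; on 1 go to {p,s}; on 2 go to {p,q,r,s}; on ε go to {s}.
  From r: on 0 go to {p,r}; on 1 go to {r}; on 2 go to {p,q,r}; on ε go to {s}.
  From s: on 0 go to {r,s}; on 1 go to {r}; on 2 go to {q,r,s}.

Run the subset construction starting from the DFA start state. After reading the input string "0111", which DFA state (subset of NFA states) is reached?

Start: {p}.
δ(p,0) = {p,q,s}.
Union: {p,q,s}.
After 0: {p,q,s}.
δ(p,1) = {p}; δ(q,1) = {p,s}; δ(s,1) = {r}.
Union: {p,r,s}.
After 1: {p,r,s}.
δ(p,1) = {p}; δ(r,1) = {r}; δ(s,1) = {r}.
Union: {p,r}.
ε-closure gives {p,r,s}.
After 1: {p,r,s}.
δ(p,1) = {p}; δ(r,1) = {r}; δ(s,1) = {r}.
Union: {p,r}.
ε-closure gives {p,r,s}.
After 1: {p,r,s}.

{p,r,s}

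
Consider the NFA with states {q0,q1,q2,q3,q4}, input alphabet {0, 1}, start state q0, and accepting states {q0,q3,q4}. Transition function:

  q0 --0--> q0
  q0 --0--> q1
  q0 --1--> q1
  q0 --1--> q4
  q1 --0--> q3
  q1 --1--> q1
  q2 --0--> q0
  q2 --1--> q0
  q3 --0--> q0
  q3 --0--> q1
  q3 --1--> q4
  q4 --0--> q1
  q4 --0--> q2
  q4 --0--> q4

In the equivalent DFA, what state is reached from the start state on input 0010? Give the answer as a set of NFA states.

{q1,q2,q3,q4}

Start: {q0}.
δ(q0,0) = {q0,q1}.
Union: {q0,q1}.
After 0: {q0,q1}.
δ(q0,0) = {q0,q1}; δ(q1,0) = {q3}.
Union: {q0,q1,q3}.
After 0: {q0,q1,q3}.
δ(q0,1) = {q1,q4}; δ(q1,1) = {q1}; δ(q3,1) = {q4}.
Union: {q1,q4}.
After 1: {q1,q4}.
δ(q1,0) = {q3}; δ(q4,0) = {q1,q2,q4}.
Union: {q1,q2,q3,q4}.
After 0: {q1,q2,q3,q4}.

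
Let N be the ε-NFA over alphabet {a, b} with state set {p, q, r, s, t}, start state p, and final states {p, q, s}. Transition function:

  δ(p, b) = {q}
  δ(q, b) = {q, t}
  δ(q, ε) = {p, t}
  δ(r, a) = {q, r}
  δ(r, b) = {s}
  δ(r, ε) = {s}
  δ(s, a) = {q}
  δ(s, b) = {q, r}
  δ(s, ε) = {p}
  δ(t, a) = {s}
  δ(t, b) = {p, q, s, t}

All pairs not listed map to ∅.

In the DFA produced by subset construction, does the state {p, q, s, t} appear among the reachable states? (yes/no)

Start state of the DFA: {p} (ε-closure of the NFA start).
{p} --a--> ∅  [new]
{p} --b--> {p, q, t}  [new]
∅ --a--> ∅  [seen]
∅ --b--> ∅  [seen]
{p, q, t} --a--> {p, s}  [new]
{p, q, t} --b--> {p, q, s, t}  [new]
{p, s} --a--> {p, q, t}  [seen]
{p, s} --b--> {p, q, r, s, t}  [new]
{p, q, s, t} --a--> {p, q, s, t}  [seen]
{p, q, s, t} --b--> {p, q, r, s, t}  [seen]
{p, q, r, s, t} --a--> {p, q, r, s, t}  [seen]
{p, q, r, s, t} --b--> {p, q, r, s, t}  [seen]
Reachable DFA states: {p}, ∅, {p, q, t}, {p, s}, {p, q, s, t}, {p, q, r, s, t}.
{p, q, s, t} is among them.

yes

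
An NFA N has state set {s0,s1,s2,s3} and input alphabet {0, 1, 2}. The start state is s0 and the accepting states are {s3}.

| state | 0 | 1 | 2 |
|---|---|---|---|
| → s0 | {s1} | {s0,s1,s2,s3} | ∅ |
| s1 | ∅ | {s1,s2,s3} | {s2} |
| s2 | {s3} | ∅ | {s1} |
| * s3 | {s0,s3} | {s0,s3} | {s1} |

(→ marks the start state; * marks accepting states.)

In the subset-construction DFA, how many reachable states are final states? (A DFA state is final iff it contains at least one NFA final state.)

Start state of the DFA: {s0}.
{s0} --0--> {s1}  [new]
{s0} --1--> {s0,s1,s2,s3}  [new]
{s0} --2--> ∅  [new]
{s1} --0--> ∅  [seen]
{s1} --1--> {s1,s2,s3}  [new]
{s1} --2--> {s2}  [new]
{s0,s1,s2,s3} --0--> {s0,s1,s3}  [new]
{s0,s1,s2,s3} --1--> {s0,s1,s2,s3}  [seen]
{s0,s1,s2,s3} --2--> {s1,s2}  [new]
∅ --0--> ∅  [seen]
∅ --1--> ∅  [seen]
∅ --2--> ∅  [seen]
{s1,s2,s3} --0--> {s0,s3}  [new]
{s1,s2,s3} --1--> {s0,s1,s2,s3}  [seen]
{s1,s2,s3} --2--> {s1,s2}  [seen]
{s2} --0--> {s3}  [new]
{s2} --1--> ∅  [seen]
{s2} --2--> {s1}  [seen]
{s0,s1,s3} --0--> {s0,s1,s3}  [seen]
{s0,s1,s3} --1--> {s0,s1,s2,s3}  [seen]
{s0,s1,s3} --2--> {s1,s2}  [seen]
{s1,s2} --0--> {s3}  [seen]
{s1,s2} --1--> {s1,s2,s3}  [seen]
{s1,s2} --2--> {s1,s2}  [seen]
{s0,s3} --0--> {s0,s1,s3}  [seen]
{s0,s3} --1--> {s0,s1,s2,s3}  [seen]
{s0,s3} --2--> {s1}  [seen]
{s3} --0--> {s0,s3}  [seen]
{s3} --1--> {s0,s3}  [seen]
{s3} --2--> {s1}  [seen]
Reachable DFA states: {s0}, {s1}, {s0,s1,s2,s3}, ∅, {s1,s2,s3}, {s2}, {s0,s1,s3}, {s1,s2}, {s0,s3}, {s3}.
Accepting DFA states (contain an NFA accepting state): {s0,s1,s2,s3}, {s1,s2,s3}, {s0,s1,s3}, {s0,s3}, {s3}.

5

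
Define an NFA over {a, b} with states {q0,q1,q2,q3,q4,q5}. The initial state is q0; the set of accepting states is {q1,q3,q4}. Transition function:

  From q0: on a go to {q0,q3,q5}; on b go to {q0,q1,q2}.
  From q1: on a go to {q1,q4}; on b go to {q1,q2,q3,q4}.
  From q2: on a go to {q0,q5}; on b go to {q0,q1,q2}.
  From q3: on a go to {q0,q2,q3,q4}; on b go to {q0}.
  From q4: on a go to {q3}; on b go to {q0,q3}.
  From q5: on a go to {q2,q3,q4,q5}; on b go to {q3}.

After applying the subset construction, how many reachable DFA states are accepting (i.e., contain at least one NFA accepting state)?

7

Start state of the DFA: {q0}.
{q0} --a--> {q0,q3,q5}  [new]
{q0} --b--> {q0,q1,q2}  [new]
{q0,q3,q5} --a--> {q0,q2,q3,q4,q5}  [new]
{q0,q3,q5} --b--> {q0,q1,q2,q3}  [new]
{q0,q1,q2} --a--> {q0,q1,q3,q4,q5}  [new]
{q0,q1,q2} --b--> {q0,q1,q2,q3,q4}  [new]
{q0,q2,q3,q4,q5} --a--> {q0,q2,q3,q4,q5}  [seen]
{q0,q2,q3,q4,q5} --b--> {q0,q1,q2,q3}  [seen]
{q0,q1,q2,q3} --a--> {q0,q1,q2,q3,q4,q5}  [new]
{q0,q1,q2,q3} --b--> {q0,q1,q2,q3,q4}  [seen]
{q0,q1,q3,q4,q5} --a--> {q0,q1,q2,q3,q4,q5}  [seen]
{q0,q1,q3,q4,q5} --b--> {q0,q1,q2,q3,q4}  [seen]
{q0,q1,q2,q3,q4} --a--> {q0,q1,q2,q3,q4,q5}  [seen]
{q0,q1,q2,q3,q4} --b--> {q0,q1,q2,q3,q4}  [seen]
{q0,q1,q2,q3,q4,q5} --a--> {q0,q1,q2,q3,q4,q5}  [seen]
{q0,q1,q2,q3,q4,q5} --b--> {q0,q1,q2,q3,q4}  [seen]
Reachable DFA states: {q0}, {q0,q3,q5}, {q0,q1,q2}, {q0,q2,q3,q4,q5}, {q0,q1,q2,q3}, {q0,q1,q3,q4,q5}, {q0,q1,q2,q3,q4}, {q0,q1,q2,q3,q4,q5}.
Accepting DFA states (contain an NFA accepting state): {q0,q3,q5}, {q0,q1,q2}, {q0,q2,q3,q4,q5}, {q0,q1,q2,q3}, {q0,q1,q3,q4,q5}, {q0,q1,q2,q3,q4}, {q0,q1,q2,q3,q4,q5}.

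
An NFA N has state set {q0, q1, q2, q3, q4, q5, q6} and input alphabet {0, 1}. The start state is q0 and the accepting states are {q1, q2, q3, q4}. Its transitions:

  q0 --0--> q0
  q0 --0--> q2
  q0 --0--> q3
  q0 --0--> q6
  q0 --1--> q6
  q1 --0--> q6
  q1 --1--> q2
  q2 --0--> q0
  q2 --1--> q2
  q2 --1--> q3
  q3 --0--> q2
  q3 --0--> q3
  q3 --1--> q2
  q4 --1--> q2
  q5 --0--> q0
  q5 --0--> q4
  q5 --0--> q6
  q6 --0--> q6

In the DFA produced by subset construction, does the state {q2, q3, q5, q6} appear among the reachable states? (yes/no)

Start state of the DFA: {q0}.
{q0} --0--> {q0, q2, q3, q6}  [new]
{q0} --1--> {q6}  [new]
{q0, q2, q3, q6} --0--> {q0, q2, q3, q6}  [seen]
{q0, q2, q3, q6} --1--> {q2, q3, q6}  [new]
{q6} --0--> {q6}  [seen]
{q6} --1--> ∅  [new]
{q2, q3, q6} --0--> {q0, q2, q3, q6}  [seen]
{q2, q3, q6} --1--> {q2, q3}  [new]
∅ --0--> ∅  [seen]
∅ --1--> ∅  [seen]
{q2, q3} --0--> {q0, q2, q3}  [new]
{q2, q3} --1--> {q2, q3}  [seen]
{q0, q2, q3} --0--> {q0, q2, q3, q6}  [seen]
{q0, q2, q3} --1--> {q2, q3, q6}  [seen]
Reachable DFA states: {q0}, {q0, q2, q3, q6}, {q6}, {q2, q3, q6}, ∅, {q2, q3}, {q0, q2, q3}.
{q2, q3, q5, q6} is not among them.

no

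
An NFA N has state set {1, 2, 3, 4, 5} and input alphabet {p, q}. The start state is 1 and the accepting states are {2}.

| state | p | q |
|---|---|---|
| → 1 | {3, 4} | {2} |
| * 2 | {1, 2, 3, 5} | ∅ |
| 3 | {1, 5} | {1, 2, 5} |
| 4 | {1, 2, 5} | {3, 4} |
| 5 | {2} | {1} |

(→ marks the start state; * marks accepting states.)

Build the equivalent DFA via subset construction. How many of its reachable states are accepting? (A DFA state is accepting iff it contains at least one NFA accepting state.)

5

Start state of the DFA: {1}.
{1} --p--> {3, 4}  [new]
{1} --q--> {2}  [new]
{3, 4} --p--> {1, 2, 5}  [new]
{3, 4} --q--> {1, 2, 3, 4, 5}  [new]
{2} --p--> {1, 2, 3, 5}  [new]
{2} --q--> ∅  [new]
{1, 2, 5} --p--> {1, 2, 3, 4, 5}  [seen]
{1, 2, 5} --q--> {1, 2}  [new]
{1, 2, 3, 4, 5} --p--> {1, 2, 3, 4, 5}  [seen]
{1, 2, 3, 4, 5} --q--> {1, 2, 3, 4, 5}  [seen]
{1, 2, 3, 5} --p--> {1, 2, 3, 4, 5}  [seen]
{1, 2, 3, 5} --q--> {1, 2, 5}  [seen]
∅ --p--> ∅  [seen]
∅ --q--> ∅  [seen]
{1, 2} --p--> {1, 2, 3, 4, 5}  [seen]
{1, 2} --q--> {2}  [seen]
Reachable DFA states: {1}, {3, 4}, {2}, {1, 2, 5}, {1, 2, 3, 4, 5}, {1, 2, 3, 5}, ∅, {1, 2}.
Accepting DFA states (contain an NFA accepting state): {2}, {1, 2, 5}, {1, 2, 3, 4, 5}, {1, 2, 3, 5}, {1, 2}.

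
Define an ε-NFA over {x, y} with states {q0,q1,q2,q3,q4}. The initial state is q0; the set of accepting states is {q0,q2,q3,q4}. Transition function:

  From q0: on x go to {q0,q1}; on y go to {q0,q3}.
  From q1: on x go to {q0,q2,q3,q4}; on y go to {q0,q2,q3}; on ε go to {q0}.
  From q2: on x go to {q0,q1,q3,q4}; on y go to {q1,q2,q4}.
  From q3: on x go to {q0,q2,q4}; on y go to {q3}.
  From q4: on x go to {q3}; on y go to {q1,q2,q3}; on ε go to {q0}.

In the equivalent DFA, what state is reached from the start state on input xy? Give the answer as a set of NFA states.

{q0,q2,q3}

Start: {q0}.
δ(q0,x) = {q0,q1}.
Union: {q0,q1}.
After x: {q0,q1}.
δ(q0,y) = {q0,q3}; δ(q1,y) = {q0,q2,q3}.
Union: {q0,q2,q3}.
After y: {q0,q2,q3}.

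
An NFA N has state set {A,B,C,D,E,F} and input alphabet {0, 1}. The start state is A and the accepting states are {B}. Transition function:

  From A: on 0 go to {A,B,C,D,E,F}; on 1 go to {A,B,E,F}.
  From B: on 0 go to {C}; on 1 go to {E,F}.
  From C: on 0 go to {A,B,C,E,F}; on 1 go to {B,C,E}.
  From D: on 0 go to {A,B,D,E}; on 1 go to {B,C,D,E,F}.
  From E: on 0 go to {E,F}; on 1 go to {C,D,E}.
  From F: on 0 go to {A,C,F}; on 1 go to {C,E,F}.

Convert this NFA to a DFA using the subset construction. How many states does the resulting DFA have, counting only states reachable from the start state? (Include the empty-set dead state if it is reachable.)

3

Start state of the DFA: {A}.
{A} --0--> {A,B,C,D,E,F}  [new]
{A} --1--> {A,B,E,F}  [new]
{A,B,C,D,E,F} --0--> {A,B,C,D,E,F}  [seen]
{A,B,C,D,E,F} --1--> {A,B,C,D,E,F}  [seen]
{A,B,E,F} --0--> {A,B,C,D,E,F}  [seen]
{A,B,E,F} --1--> {A,B,C,D,E,F}  [seen]
Reachable DFA states: {A}, {A,B,C,D,E,F}, {A,B,E,F}.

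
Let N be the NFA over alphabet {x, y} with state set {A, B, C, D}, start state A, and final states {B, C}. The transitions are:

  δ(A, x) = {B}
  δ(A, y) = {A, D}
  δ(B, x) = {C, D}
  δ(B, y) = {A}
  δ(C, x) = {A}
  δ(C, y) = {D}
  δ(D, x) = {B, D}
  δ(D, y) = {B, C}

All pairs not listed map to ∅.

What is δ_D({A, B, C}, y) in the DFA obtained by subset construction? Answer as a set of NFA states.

δ(A,y) = {A, D}; δ(B,y) = {A}; δ(C,y) = {D}.
Union: {A, D}.

{A, D}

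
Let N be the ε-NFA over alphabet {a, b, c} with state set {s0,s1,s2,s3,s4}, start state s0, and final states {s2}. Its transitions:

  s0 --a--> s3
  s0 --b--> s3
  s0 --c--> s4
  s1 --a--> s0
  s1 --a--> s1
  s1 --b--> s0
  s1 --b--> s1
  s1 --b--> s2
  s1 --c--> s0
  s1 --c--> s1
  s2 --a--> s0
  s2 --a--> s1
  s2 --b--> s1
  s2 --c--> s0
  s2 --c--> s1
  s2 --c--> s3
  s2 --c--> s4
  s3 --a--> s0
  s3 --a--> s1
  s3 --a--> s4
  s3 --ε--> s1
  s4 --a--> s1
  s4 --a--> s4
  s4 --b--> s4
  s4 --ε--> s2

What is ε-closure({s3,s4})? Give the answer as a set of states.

Begin with {s3,s4}.
s3 →ε {s1}; add s1.
s4 →ε {s2}; add s2.
ε-closure = {s1,s2,s3,s4}.

{s1,s2,s3,s4}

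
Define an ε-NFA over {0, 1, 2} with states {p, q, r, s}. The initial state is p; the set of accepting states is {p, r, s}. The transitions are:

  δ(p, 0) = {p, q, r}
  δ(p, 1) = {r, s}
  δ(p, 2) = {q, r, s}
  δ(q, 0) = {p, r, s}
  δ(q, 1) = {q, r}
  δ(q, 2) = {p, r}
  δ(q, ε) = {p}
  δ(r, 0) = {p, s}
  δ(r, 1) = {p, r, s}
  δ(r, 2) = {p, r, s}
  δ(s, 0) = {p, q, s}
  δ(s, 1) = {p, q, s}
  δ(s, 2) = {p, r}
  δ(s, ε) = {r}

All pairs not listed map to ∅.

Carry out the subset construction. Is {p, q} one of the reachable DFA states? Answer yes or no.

no

Start state of the DFA: {p} (ε-closure of the NFA start).
{p} --0--> {p, q, r}  [new]
{p} --1--> {r, s}  [new]
{p} --2--> {p, q, r, s}  [new]
{p, q, r} --0--> {p, q, r, s}  [seen]
{p, q, r} --1--> {p, q, r, s}  [seen]
{p, q, r} --2--> {p, q, r, s}  [seen]
{r, s} --0--> {p, q, r, s}  [seen]
{r, s} --1--> {p, q, r, s}  [seen]
{r, s} --2--> {p, r, s}  [new]
{p, q, r, s} --0--> {p, q, r, s}  [seen]
{p, q, r, s} --1--> {p, q, r, s}  [seen]
{p, q, r, s} --2--> {p, q, r, s}  [seen]
{p, r, s} --0--> {p, q, r, s}  [seen]
{p, r, s} --1--> {p, q, r, s}  [seen]
{p, r, s} --2--> {p, q, r, s}  [seen]
Reachable DFA states: {p}, {p, q, r}, {r, s}, {p, q, r, s}, {p, r, s}.
{p, q} is not among them.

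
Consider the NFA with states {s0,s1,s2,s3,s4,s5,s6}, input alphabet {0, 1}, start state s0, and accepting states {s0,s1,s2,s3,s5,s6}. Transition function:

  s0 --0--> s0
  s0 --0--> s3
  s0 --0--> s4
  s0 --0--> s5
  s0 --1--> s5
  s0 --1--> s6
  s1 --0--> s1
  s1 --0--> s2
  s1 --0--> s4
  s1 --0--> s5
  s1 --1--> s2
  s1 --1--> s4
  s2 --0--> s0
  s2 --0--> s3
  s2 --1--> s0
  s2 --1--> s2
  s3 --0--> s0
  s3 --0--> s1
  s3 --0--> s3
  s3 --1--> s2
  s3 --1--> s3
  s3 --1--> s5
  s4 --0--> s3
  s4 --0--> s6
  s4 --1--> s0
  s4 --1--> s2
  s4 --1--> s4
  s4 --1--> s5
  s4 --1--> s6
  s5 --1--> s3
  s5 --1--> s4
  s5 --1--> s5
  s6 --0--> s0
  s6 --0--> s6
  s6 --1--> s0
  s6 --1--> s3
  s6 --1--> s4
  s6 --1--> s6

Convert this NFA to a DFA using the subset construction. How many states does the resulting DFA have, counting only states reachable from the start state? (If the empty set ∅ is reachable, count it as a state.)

8

Start state of the DFA: {s0}.
{s0} --0--> {s0,s3,s4,s5}  [new]
{s0} --1--> {s5,s6}  [new]
{s0,s3,s4,s5} --0--> {s0,s1,s3,s4,s5,s6}  [new]
{s0,s3,s4,s5} --1--> {s0,s2,s3,s4,s5,s6}  [new]
{s5,s6} --0--> {s0,s6}  [new]
{s5,s6} --1--> {s0,s3,s4,s5,s6}  [new]
{s0,s1,s3,s4,s5,s6} --0--> {s0,s1,s2,s3,s4,s5,s6}  [new]
{s0,s1,s3,s4,s5,s6} --1--> {s0,s2,s3,s4,s5,s6}  [seen]
{s0,s2,s3,s4,s5,s6} --0--> {s0,s1,s3,s4,s5,s6}  [seen]
{s0,s2,s3,s4,s5,s6} --1--> {s0,s2,s3,s4,s5,s6}  [seen]
{s0,s6} --0--> {s0,s3,s4,s5,s6}  [seen]
{s0,s6} --1--> {s0,s3,s4,s5,s6}  [seen]
{s0,s3,s4,s5,s6} --0--> {s0,s1,s3,s4,s5,s6}  [seen]
{s0,s3,s4,s5,s6} --1--> {s0,s2,s3,s4,s5,s6}  [seen]
{s0,s1,s2,s3,s4,s5,s6} --0--> {s0,s1,s2,s3,s4,s5,s6}  [seen]
{s0,s1,s2,s3,s4,s5,s6} --1--> {s0,s2,s3,s4,s5,s6}  [seen]
Reachable DFA states: {s0}, {s0,s3,s4,s5}, {s5,s6}, {s0,s1,s3,s4,s5,s6}, {s0,s2,s3,s4,s5,s6}, {s0,s6}, {s0,s3,s4,s5,s6}, {s0,s1,s2,s3,s4,s5,s6}.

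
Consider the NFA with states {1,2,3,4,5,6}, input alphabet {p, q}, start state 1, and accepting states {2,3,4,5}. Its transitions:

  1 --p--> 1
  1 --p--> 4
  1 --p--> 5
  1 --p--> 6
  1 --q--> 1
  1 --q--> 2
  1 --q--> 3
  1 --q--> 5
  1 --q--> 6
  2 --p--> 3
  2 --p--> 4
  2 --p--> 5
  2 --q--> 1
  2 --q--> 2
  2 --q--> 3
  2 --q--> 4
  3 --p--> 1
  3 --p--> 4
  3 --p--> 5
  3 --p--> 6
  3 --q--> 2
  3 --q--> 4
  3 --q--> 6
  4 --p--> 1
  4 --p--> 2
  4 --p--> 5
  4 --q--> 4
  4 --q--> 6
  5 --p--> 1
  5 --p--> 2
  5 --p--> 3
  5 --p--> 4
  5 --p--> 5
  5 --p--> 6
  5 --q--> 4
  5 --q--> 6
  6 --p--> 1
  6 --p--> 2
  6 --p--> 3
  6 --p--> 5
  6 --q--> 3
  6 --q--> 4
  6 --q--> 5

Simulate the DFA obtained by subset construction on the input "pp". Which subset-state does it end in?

Start: {1}.
δ(1,p) = {1,4,5,6}.
Union: {1,4,5,6}.
After p: {1,4,5,6}.
δ(1,p) = {1,4,5,6}; δ(4,p) = {1,2,5}; δ(5,p) = {1,2,3,4,5,6}; δ(6,p) = {1,2,3,5}.
Union: {1,2,3,4,5,6}.
After p: {1,2,3,4,5,6}.

{1,2,3,4,5,6}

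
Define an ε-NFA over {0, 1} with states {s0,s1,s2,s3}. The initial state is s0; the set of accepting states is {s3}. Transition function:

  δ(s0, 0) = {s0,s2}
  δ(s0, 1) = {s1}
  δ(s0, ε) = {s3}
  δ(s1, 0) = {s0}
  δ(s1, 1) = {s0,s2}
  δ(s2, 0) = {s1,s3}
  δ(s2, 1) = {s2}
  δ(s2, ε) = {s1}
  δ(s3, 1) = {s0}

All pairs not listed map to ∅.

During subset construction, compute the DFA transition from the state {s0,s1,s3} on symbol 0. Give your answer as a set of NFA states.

{s0,s1,s2,s3}

δ(s0,0) = {s0,s2}; δ(s1,0) = {s0}; δ(s3,0) = ∅.
Union: {s0,s2}.
ε-closure gives {s0,s1,s2,s3}.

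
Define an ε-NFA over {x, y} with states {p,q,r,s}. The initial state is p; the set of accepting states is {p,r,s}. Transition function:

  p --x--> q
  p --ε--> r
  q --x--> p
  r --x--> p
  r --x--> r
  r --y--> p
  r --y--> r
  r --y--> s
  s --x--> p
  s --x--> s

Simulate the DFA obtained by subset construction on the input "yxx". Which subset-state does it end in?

Start: {p,r}.
δ(p,y) = ∅; δ(r,y) = {p,r,s}.
Union: {p,r,s}.
After y: {p,r,s}.
δ(p,x) = {q}; δ(r,x) = {p,r}; δ(s,x) = {p,s}.
Union: {p,q,r,s}.
After x: {p,q,r,s}.
δ(p,x) = {q}; δ(q,x) = {p}; δ(r,x) = {p,r}; δ(s,x) = {p,s}.
Union: {p,q,r,s}.
After x: {p,q,r,s}.

{p,q,r,s}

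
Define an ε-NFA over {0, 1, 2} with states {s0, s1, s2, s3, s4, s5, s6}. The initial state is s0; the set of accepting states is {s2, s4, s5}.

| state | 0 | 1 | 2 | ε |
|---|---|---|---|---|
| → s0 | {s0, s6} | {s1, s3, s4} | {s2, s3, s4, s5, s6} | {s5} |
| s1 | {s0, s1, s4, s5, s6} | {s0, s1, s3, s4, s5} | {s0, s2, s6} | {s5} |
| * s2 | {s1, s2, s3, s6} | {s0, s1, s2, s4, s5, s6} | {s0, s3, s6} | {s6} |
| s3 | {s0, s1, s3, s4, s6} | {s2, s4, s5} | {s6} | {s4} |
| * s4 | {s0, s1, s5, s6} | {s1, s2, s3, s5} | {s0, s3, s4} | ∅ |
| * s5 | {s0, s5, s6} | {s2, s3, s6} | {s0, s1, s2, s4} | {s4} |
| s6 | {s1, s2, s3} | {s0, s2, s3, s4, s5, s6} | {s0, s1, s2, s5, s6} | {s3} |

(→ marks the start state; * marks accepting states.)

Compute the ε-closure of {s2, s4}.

Begin with {s2, s4}.
s2 →ε {s6}; add s6.
s6 →ε {s3}; add s3.
ε-closure = {s2, s3, s4, s6}.

{s2, s3, s4, s6}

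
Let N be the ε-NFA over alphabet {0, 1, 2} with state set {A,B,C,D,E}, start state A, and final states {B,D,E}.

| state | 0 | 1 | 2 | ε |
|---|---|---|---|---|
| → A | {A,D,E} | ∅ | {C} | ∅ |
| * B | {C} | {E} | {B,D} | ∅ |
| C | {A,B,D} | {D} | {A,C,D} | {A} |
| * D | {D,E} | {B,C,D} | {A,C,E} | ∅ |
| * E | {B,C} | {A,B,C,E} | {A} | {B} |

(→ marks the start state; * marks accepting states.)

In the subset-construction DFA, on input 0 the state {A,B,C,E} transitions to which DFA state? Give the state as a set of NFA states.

{A,B,C,D,E}

δ(A,0) = {A,D,E}; δ(B,0) = {C}; δ(C,0) = {A,B,D}; δ(E,0) = {B,C}.
Union: {A,B,C,D,E}.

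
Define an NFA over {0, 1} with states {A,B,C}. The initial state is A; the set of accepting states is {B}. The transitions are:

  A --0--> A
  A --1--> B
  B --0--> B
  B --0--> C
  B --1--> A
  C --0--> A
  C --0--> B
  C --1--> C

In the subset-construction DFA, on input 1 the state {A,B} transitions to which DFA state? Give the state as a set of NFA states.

δ(A,1) = {B}; δ(B,1) = {A}.
Union: {A,B}.

{A,B}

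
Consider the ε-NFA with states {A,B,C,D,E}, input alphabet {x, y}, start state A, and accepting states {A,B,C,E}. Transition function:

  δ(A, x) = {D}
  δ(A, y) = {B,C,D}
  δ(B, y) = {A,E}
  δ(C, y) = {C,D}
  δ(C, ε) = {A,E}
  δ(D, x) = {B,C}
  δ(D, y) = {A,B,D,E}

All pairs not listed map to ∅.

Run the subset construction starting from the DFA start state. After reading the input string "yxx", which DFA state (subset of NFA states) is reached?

{A,B,C,D,E}

Start: {A}.
δ(A,y) = {B,C,D}.
Union: {B,C,D}.
ε-closure gives {A,B,C,D,E}.
After y: {A,B,C,D,E}.
δ(A,x) = {D}; δ(B,x) = ∅; δ(C,x) = ∅; δ(D,x) = {B,C}; δ(E,x) = ∅.
Union: {B,C,D}.
ε-closure gives {A,B,C,D,E}.
After x: {A,B,C,D,E}.
δ(A,x) = {D}; δ(B,x) = ∅; δ(C,x) = ∅; δ(D,x) = {B,C}; δ(E,x) = ∅.
Union: {B,C,D}.
ε-closure gives {A,B,C,D,E}.
After x: {A,B,C,D,E}.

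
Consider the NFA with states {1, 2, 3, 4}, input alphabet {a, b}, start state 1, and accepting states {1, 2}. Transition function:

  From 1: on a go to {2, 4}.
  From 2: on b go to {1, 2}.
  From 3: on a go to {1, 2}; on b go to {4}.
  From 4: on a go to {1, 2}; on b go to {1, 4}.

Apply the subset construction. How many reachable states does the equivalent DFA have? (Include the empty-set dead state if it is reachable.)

5

Start state of the DFA: {1}.
{1} --a--> {2, 4}  [new]
{1} --b--> ∅  [new]
{2, 4} --a--> {1, 2}  [new]
{2, 4} --b--> {1, 2, 4}  [new]
∅ --a--> ∅  [seen]
∅ --b--> ∅  [seen]
{1, 2} --a--> {2, 4}  [seen]
{1, 2} --b--> {1, 2}  [seen]
{1, 2, 4} --a--> {1, 2, 4}  [seen]
{1, 2, 4} --b--> {1, 2, 4}  [seen]
Reachable DFA states: {1}, {2, 4}, ∅, {1, 2}, {1, 2, 4}.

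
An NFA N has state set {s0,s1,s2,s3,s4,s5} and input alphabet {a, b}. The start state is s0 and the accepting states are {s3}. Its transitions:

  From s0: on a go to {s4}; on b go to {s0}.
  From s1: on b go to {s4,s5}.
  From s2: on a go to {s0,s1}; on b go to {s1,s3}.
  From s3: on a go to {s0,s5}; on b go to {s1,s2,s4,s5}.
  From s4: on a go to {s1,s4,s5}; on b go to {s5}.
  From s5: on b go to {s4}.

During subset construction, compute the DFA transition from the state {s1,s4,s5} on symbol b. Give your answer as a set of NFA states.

δ(s1,b) = {s4,s5}; δ(s4,b) = {s5}; δ(s5,b) = {s4}.
Union: {s4,s5}.

{s4,s5}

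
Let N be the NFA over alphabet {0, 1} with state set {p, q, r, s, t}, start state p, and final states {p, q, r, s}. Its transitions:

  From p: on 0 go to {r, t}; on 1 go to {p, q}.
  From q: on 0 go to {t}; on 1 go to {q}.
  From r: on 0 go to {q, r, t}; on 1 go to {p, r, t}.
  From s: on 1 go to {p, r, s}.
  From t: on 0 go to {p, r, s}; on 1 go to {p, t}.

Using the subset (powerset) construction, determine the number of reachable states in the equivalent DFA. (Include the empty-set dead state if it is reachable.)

Start state of the DFA: {p}.
{p} --0--> {r, t}  [new]
{p} --1--> {p, q}  [new]
{r, t} --0--> {p, q, r, s, t}  [new]
{r, t} --1--> {p, r, t}  [new]
{p, q} --0--> {r, t}  [seen]
{p, q} --1--> {p, q}  [seen]
{p, q, r, s, t} --0--> {p, q, r, s, t}  [seen]
{p, q, r, s, t} --1--> {p, q, r, s, t}  [seen]
{p, r, t} --0--> {p, q, r, s, t}  [seen]
{p, r, t} --1--> {p, q, r, t}  [new]
{p, q, r, t} --0--> {p, q, r, s, t}  [seen]
{p, q, r, t} --1--> {p, q, r, t}  [seen]
Reachable DFA states: {p}, {r, t}, {p, q}, {p, q, r, s, t}, {p, r, t}, {p, q, r, t}.

6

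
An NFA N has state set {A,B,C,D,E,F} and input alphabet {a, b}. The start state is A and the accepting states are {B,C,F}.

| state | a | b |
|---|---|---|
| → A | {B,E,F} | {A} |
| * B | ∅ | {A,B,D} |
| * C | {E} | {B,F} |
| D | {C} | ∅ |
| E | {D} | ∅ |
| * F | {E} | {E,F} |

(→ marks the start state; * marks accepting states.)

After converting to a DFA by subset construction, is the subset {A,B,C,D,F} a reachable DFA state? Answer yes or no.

Start state of the DFA: {A}.
{A} --a--> {B,E,F}  [new]
{A} --b--> {A}  [seen]
{B,E,F} --a--> {D,E}  [new]
{B,E,F} --b--> {A,B,D,E,F}  [new]
{D,E} --a--> {C,D}  [new]
{D,E} --b--> ∅  [new]
{A,B,D,E,F} --a--> {B,C,D,E,F}  [new]
{A,B,D,E,F} --b--> {A,B,D,E,F}  [seen]
{C,D} --a--> {C,E}  [new]
{C,D} --b--> {B,F}  [new]
∅ --a--> ∅  [seen]
∅ --b--> ∅  [seen]
{B,C,D,E,F} --a--> {C,D,E}  [new]
{B,C,D,E,F} --b--> {A,B,D,E,F}  [seen]
{C,E} --a--> {D,E}  [seen]
{C,E} --b--> {B,F}  [seen]
{B,F} --a--> {E}  [new]
{B,F} --b--> {A,B,D,E,F}  [seen]
{C,D,E} --a--> {C,D,E}  [seen]
{C,D,E} --b--> {B,F}  [seen]
{E} --a--> {D}  [new]
{E} --b--> ∅  [seen]
{D} --a--> {C}  [new]
{D} --b--> ∅  [seen]
{C} --a--> {E}  [seen]
{C} --b--> {B,F}  [seen]
Reachable DFA states: {A}, {B,E,F}, {D,E}, {A,B,D,E,F}, {C,D}, ∅, {B,C,D,E,F}, {C,E}, {B,F}, {C,D,E}, {E}, {D}, {C}.
{A,B,C,D,F} is not among them.

no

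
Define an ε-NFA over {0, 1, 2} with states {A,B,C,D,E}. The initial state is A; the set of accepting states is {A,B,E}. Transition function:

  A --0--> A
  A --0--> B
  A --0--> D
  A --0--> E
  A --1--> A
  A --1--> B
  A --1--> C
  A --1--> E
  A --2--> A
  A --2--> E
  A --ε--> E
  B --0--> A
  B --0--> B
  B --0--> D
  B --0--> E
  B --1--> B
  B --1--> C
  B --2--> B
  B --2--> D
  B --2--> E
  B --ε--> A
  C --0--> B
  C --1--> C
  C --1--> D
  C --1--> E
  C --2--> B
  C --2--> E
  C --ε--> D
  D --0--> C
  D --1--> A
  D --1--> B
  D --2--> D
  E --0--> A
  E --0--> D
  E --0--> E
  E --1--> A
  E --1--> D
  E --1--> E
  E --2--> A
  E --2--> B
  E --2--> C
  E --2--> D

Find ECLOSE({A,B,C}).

Begin with {A,B,C}.
A →ε {E}; add E.
C →ε {D}; add D.
ε-closure = {A,B,C,D,E}.

{A,B,C,D,E}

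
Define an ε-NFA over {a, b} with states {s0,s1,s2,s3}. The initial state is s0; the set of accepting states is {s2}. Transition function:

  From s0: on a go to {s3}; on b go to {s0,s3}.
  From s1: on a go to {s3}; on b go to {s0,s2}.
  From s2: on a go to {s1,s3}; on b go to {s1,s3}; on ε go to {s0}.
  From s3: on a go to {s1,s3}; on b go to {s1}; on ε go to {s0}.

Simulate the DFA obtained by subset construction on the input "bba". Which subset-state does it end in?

Start: {s0}.
δ(s0,b) = {s0,s3}.
Union: {s0,s3}.
After b: {s0,s3}.
δ(s0,b) = {s0,s3}; δ(s3,b) = {s1}.
Union: {s0,s1,s3}.
After b: {s0,s1,s3}.
δ(s0,a) = {s3}; δ(s1,a) = {s3}; δ(s3,a) = {s1,s3}.
Union: {s1,s3}.
ε-closure gives {s0,s1,s3}.
After a: {s0,s1,s3}.

{s0,s1,s3}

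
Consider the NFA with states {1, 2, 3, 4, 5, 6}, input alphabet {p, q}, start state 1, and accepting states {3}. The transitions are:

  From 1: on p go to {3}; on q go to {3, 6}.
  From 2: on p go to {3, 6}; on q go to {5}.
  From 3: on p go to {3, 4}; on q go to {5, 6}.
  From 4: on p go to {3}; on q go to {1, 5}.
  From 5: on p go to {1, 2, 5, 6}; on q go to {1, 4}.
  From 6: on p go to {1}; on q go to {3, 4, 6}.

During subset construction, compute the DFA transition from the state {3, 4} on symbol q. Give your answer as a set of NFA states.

{1, 5, 6}

δ(3,q) = {5, 6}; δ(4,q) = {1, 5}.
Union: {1, 5, 6}.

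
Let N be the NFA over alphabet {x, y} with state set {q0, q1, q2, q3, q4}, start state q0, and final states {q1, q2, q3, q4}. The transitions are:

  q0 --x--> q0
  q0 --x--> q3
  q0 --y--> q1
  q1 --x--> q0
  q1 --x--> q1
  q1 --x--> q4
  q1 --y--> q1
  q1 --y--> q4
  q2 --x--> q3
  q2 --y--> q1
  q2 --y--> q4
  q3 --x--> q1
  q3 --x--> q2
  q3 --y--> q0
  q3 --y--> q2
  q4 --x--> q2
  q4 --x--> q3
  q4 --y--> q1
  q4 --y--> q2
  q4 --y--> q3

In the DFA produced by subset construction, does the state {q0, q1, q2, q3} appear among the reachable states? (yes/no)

yes

Start state of the DFA: {q0}.
{q0} --x--> {q0, q3}  [new]
{q0} --y--> {q1}  [new]
{q0, q3} --x--> {q0, q1, q2, q3}  [new]
{q0, q3} --y--> {q0, q1, q2}  [new]
{q1} --x--> {q0, q1, q4}  [new]
{q1} --y--> {q1, q4}  [new]
{q0, q1, q2, q3} --x--> {q0, q1, q2, q3, q4}  [new]
{q0, q1, q2, q3} --y--> {q0, q1, q2, q4}  [new]
{q0, q1, q2} --x--> {q0, q1, q3, q4}  [new]
{q0, q1, q2} --y--> {q1, q4}  [seen]
{q0, q1, q4} --x--> {q0, q1, q2, q3, q4}  [seen]
{q0, q1, q4} --y--> {q1, q2, q3, q4}  [new]
{q1, q4} --x--> {q0, q1, q2, q3, q4}  [seen]
{q1, q4} --y--> {q1, q2, q3, q4}  [seen]
{q0, q1, q2, q3, q4} --x--> {q0, q1, q2, q3, q4}  [seen]
{q0, q1, q2, q3, q4} --y--> {q0, q1, q2, q3, q4}  [seen]
{q0, q1, q2, q4} --x--> {q0, q1, q2, q3, q4}  [seen]
{q0, q1, q2, q4} --y--> {q1, q2, q3, q4}  [seen]
{q0, q1, q3, q4} --x--> {q0, q1, q2, q3, q4}  [seen]
{q0, q1, q3, q4} --y--> {q0, q1, q2, q3, q4}  [seen]
{q1, q2, q3, q4} --x--> {q0, q1, q2, q3, q4}  [seen]
{q1, q2, q3, q4} --y--> {q0, q1, q2, q3, q4}  [seen]
Reachable DFA states: {q0}, {q0, q3}, {q1}, {q0, q1, q2, q3}, {q0, q1, q2}, {q0, q1, q4}, {q1, q4}, {q0, q1, q2, q3, q4}, {q0, q1, q2, q4}, {q0, q1, q3, q4}, {q1, q2, q3, q4}.
{q0, q1, q2, q3} is among them.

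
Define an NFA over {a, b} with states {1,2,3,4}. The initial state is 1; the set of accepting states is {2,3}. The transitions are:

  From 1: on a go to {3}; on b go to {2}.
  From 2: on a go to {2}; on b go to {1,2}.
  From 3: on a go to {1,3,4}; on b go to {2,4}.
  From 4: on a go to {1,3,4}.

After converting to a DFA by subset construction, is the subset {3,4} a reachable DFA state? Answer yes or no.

Start state of the DFA: {1}.
{1} --a--> {3}  [new]
{1} --b--> {2}  [new]
{3} --a--> {1,3,4}  [new]
{3} --b--> {2,4}  [new]
{2} --a--> {2}  [seen]
{2} --b--> {1,2}  [new]
{1,3,4} --a--> {1,3,4}  [seen]
{1,3,4} --b--> {2,4}  [seen]
{2,4} --a--> {1,2,3,4}  [new]
{2,4} --b--> {1,2}  [seen]
{1,2} --a--> {2,3}  [new]
{1,2} --b--> {1,2}  [seen]
{1,2,3,4} --a--> {1,2,3,4}  [seen]
{1,2,3,4} --b--> {1,2,4}  [new]
{2,3} --a--> {1,2,3,4}  [seen]
{2,3} --b--> {1,2,4}  [seen]
{1,2,4} --a--> {1,2,3,4}  [seen]
{1,2,4} --b--> {1,2}  [seen]
Reachable DFA states: {1}, {3}, {2}, {1,3,4}, {2,4}, {1,2}, {1,2,3,4}, {2,3}, {1,2,4}.
{3,4} is not among them.

no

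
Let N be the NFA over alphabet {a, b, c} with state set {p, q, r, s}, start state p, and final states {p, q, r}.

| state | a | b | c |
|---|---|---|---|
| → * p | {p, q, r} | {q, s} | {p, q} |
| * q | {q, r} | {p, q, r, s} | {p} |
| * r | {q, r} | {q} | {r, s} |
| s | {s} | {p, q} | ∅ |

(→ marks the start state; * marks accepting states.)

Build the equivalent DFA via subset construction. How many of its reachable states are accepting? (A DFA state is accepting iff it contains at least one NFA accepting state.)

Start state of the DFA: {p}.
{p} --a--> {p, q, r}  [new]
{p} --b--> {q, s}  [new]
{p} --c--> {p, q}  [new]
{p, q, r} --a--> {p, q, r}  [seen]
{p, q, r} --b--> {p, q, r, s}  [new]
{p, q, r} --c--> {p, q, r, s}  [seen]
{q, s} --a--> {q, r, s}  [new]
{q, s} --b--> {p, q, r, s}  [seen]
{q, s} --c--> {p}  [seen]
{p, q} --a--> {p, q, r}  [seen]
{p, q} --b--> {p, q, r, s}  [seen]
{p, q} --c--> {p, q}  [seen]
{p, q, r, s} --a--> {p, q, r, s}  [seen]
{p, q, r, s} --b--> {p, q, r, s}  [seen]
{p, q, r, s} --c--> {p, q, r, s}  [seen]
{q, r, s} --a--> {q, r, s}  [seen]
{q, r, s} --b--> {p, q, r, s}  [seen]
{q, r, s} --c--> {p, r, s}  [new]
{p, r, s} --a--> {p, q, r, s}  [seen]
{p, r, s} --b--> {p, q, s}  [new]
{p, r, s} --c--> {p, q, r, s}  [seen]
{p, q, s} --a--> {p, q, r, s}  [seen]
{p, q, s} --b--> {p, q, r, s}  [seen]
{p, q, s} --c--> {p, q}  [seen]
Reachable DFA states: {p}, {p, q, r}, {q, s}, {p, q}, {p, q, r, s}, {q, r, s}, {p, r, s}, {p, q, s}.
Accepting DFA states (contain an NFA accepting state): {p}, {p, q, r}, {q, s}, {p, q}, {p, q, r, s}, {q, r, s}, {p, r, s}, {p, q, s}.

8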